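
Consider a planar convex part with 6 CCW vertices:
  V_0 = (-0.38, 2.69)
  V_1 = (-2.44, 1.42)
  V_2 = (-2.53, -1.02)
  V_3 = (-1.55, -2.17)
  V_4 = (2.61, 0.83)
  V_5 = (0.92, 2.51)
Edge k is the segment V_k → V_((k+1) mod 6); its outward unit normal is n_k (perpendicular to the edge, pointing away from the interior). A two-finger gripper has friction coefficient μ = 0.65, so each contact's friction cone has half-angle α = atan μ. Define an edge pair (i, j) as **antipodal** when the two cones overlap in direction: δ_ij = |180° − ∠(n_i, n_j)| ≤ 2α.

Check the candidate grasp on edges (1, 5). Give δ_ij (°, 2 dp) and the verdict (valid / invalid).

α = atan 0.65 = 33.02°;  2α = 66.05°
edge 1: e_1 = (-0.09, -2.44);  n_1 = (-0.9993, +0.0369)
edge 5: e_5 = (-1.30, +0.18);  n_5 = (+0.1372, +0.9905)
∠(n_1, n_5) = 95.77°
δ = |180° − 95.77°| = 84.23°
84.23° > 2α = 66.05°  →  invalid

δ = 84.23°, invalid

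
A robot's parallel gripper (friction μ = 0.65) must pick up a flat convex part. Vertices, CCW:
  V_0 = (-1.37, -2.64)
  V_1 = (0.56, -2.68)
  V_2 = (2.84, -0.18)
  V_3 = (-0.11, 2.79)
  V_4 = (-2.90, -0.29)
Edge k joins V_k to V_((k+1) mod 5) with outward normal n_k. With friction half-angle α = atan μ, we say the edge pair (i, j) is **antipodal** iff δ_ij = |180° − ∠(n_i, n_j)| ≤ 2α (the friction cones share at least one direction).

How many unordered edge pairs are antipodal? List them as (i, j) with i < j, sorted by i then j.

count = 4; pairs: (0,2), (0,3), (1,3), (2,4)

α = atan 0.65 = 33.02°;  2α = 66.05°
n_0 = (-0.0207, -0.9998)
n_1 = (+0.7389, -0.6738)
n_2 = (+0.7095, +0.7047)
n_3 = (-0.7411, +0.6714)
n_4 = (-0.8380, -0.5456)
  (0,1): δ = 131.18°  ·
  (0,2): δ = 44.01°  ✓
  (0,3): δ = 49.02°  ✓
  (0,4): δ = 124.25°  ·
  (1,2): δ = 92.83°  ·
  (1,3): δ = 0.19°  ✓
  (1,4): δ = 75.43°  ·
  (2,3): δ = 86.98°  ·
  (2,4): δ = 11.74°  ✓
  (3,4): δ = 104.76°  ·
antipodal pairs: 4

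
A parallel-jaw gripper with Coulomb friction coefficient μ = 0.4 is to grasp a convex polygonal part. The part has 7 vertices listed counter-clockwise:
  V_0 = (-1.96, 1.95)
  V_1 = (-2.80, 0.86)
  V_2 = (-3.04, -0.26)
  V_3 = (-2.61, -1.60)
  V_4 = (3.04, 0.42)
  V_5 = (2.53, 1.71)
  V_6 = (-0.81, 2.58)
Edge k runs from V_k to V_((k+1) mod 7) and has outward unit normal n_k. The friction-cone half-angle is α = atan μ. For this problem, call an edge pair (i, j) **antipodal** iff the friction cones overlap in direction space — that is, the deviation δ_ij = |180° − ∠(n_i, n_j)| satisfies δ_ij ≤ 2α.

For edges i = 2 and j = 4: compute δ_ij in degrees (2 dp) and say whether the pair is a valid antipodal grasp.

δ = 3.78°, valid

α = atan 0.4 = 21.80°;  2α = 43.60°
edge 2: e_2 = (+0.43, -1.34);  n_2 = (-0.9522, -0.3055)
edge 4: e_4 = (-0.51, +1.29);  n_4 = (+0.9300, +0.3677)
∠(n_2, n_4) = 176.22°
δ = |180° − 176.22°| = 3.78°
3.78° ≤ 2α = 43.60°  →  valid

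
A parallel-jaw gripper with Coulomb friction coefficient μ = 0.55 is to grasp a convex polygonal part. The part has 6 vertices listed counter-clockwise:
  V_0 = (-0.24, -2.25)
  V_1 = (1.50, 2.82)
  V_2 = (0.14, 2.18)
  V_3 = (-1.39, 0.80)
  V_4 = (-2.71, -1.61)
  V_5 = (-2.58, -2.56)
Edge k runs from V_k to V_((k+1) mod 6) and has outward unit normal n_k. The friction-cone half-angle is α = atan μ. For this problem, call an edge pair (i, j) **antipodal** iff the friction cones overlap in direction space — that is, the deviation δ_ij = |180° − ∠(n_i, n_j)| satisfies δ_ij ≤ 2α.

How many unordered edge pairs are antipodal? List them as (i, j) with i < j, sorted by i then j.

count = 7; pairs: (0,1), (0,2), (0,3), (0,4), (1,5), (2,5), (3,5)

α = atan 0.55 = 28.81°;  2α = 57.62°
n_0 = (+0.9458, -0.3246)
n_1 = (-0.4258, +0.9048)
n_2 = (-0.6698, +0.7426)
n_3 = (-0.8771, +0.4804)
n_4 = (-0.9908, -0.1356)
n_5 = (+0.1313, -0.9913)
  (0,1): δ = 45.86°  ✓
  (0,2): δ = 29.01°  ✓
  (0,3): δ = 9.77°  ✓
  (0,4): δ = 26.73°  ✓
  (0,5): δ = 116.49°  ·
  (1,2): δ = 163.15°  ·
  (1,3): δ = 143.91°  ·
  (1,4): δ = 107.41°  ·
  (1,5): δ = 17.65°  ✓
  (2,3): δ = 160.76°  ·
  (2,4): δ = 124.26°  ·
  (2,5): δ = 34.50°  ✓
  (3,4): δ = 143.50°  ·
  (3,5): δ = 53.74°  ✓
  (4,5): δ = 90.25°  ·
antipodal pairs: 7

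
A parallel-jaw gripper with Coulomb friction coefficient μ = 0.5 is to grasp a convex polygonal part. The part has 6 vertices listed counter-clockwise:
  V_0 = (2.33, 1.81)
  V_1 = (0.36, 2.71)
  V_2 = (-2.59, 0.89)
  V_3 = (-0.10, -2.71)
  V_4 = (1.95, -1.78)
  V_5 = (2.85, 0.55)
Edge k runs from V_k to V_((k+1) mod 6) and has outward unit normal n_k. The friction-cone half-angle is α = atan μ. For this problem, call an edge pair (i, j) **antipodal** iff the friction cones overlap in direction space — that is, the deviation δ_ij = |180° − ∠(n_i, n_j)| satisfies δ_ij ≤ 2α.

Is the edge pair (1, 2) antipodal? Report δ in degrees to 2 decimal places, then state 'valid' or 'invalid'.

α = atan 0.5 = 26.57°;  2α = 53.13°
edge 1: e_1 = (-2.95, -1.82);  n_1 = (-0.5251, +0.8511)
edge 2: e_2 = (+2.49, -3.60);  n_2 = (-0.8224, -0.5689)
∠(n_1, n_2) = 93.00°
δ = |180° − 93.00°| = 87.00°
87.00° > 2α = 53.13°  →  invalid

δ = 87.00°, invalid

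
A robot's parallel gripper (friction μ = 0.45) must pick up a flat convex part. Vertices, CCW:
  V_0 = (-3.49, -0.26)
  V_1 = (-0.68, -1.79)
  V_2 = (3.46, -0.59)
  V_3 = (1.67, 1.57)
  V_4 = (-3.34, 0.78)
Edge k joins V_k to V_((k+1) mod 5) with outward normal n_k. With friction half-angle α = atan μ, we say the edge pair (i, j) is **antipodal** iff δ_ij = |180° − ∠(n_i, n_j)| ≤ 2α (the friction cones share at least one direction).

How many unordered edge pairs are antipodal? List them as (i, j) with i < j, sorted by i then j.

α = atan 0.45 = 24.23°;  2α = 48.46°
n_0 = (-0.4782, -0.8783)
n_1 = (+0.2784, -0.9605)
n_2 = (+0.7700, +0.6381)
n_3 = (-0.1558, +0.9878)
n_4 = (-0.9898, +0.1428)
  (0,1): δ = 135.27°  ·
  (0,2): δ = 21.78°  ✓
  (0,3): δ = 37.53°  ✓
  (0,4): δ = 110.36°  ·
  (1,2): δ = 66.52°  ·
  (1,3): δ = 7.20°  ✓
  (1,4): δ = 65.63°  ·
  (2,3): δ = 120.69°  ·
  (2,4): δ = 47.86°  ✓
  (3,4): δ = 107.17°  ·
antipodal pairs: 4

count = 4; pairs: (0,2), (0,3), (1,3), (2,4)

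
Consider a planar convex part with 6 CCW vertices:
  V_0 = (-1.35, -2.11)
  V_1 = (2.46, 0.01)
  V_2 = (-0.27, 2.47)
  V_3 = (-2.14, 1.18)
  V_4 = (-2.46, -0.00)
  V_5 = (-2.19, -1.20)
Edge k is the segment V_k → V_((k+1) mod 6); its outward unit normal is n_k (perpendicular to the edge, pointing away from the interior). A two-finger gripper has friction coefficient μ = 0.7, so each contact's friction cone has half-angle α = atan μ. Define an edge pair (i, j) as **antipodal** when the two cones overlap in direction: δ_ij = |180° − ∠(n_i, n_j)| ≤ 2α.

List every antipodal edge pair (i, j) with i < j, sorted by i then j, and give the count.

count = 5; pairs: (0,2), (0,3), (1,3), (1,4), (1,5)

α = atan 0.7 = 34.99°;  2α = 69.98°
n_0 = (+0.4862, -0.8738)
n_1 = (+0.6694, +0.7429)
n_2 = (-0.5678, +0.8231)
n_3 = (-0.9651, +0.2617)
n_4 = (-0.9756, -0.2195)
n_5 = (-0.7348, -0.6783)
  (0,1): δ = 71.11°  ·
  (0,2): δ = 5.51°  ✓
  (0,3): δ = 45.73°  ✓
  (0,4): δ = 73.59°  ·
  (0,5): δ = 103.62°  ·
  (1,2): δ = 103.38°  ·
  (1,3): δ = 63.15°  ✓
  (1,4): δ = 35.30°  ✓
  (1,5): δ = 5.27°  ✓
  (2,3): δ = 139.77°  ·
  (2,4): δ = 111.92°  ·
  (2,5): δ = 81.89°  ·
  (3,4): δ = 152.15°  ·
  (3,5): δ = 122.12°  ·
  (4,5): δ = 149.97°  ·
antipodal pairs: 5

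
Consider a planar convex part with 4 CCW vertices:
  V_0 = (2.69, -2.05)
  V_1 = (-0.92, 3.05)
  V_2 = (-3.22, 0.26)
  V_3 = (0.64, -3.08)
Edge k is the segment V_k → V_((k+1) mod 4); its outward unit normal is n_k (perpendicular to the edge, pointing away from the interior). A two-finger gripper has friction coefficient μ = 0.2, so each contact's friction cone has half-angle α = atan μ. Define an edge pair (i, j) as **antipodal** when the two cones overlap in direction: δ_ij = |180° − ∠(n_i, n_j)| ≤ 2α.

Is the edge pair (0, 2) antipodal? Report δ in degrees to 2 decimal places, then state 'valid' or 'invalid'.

α = atan 0.2 = 11.31°;  2α = 22.62°
edge 0: e_0 = (-3.61, +5.10);  n_0 = (+0.8162, +0.5778)
edge 2: e_2 = (+3.86, -3.34);  n_2 = (-0.6543, -0.7562)
∠(n_0, n_2) = 166.16°
δ = |180° − 166.16°| = 13.84°
13.84° ≤ 2α = 22.62°  →  valid

δ = 13.84°, valid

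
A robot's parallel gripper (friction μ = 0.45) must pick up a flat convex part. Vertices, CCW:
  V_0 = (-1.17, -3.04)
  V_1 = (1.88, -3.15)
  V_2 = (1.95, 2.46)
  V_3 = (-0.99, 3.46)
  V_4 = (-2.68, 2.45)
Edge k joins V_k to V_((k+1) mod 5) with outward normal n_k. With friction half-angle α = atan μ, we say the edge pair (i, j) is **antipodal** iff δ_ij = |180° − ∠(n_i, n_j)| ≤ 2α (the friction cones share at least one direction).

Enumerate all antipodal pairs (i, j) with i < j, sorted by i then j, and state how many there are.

count = 3; pairs: (0,2), (0,3), (1,4)

α = atan 0.45 = 24.23°;  2α = 48.46°
n_0 = (-0.0360, -0.9994)
n_1 = (+0.9999, -0.0125)
n_2 = (+0.3220, +0.9467)
n_3 = (-0.5130, +0.8584)
n_4 = (-0.9642, -0.2652)
  (0,1): δ = 88.65°  ·
  (0,2): δ = 16.72°  ✓
  (0,3): δ = 32.93°  ✓
  (0,4): δ = 107.44°  ·
  (1,2): δ = 108.07°  ·
  (1,3): δ = 58.42°  ·
  (1,4): δ = 16.09°  ✓
  (2,3): δ = 130.35°  ·
  (2,4): δ = 55.84°  ·
  (3,4): δ = 105.49°  ·
antipodal pairs: 3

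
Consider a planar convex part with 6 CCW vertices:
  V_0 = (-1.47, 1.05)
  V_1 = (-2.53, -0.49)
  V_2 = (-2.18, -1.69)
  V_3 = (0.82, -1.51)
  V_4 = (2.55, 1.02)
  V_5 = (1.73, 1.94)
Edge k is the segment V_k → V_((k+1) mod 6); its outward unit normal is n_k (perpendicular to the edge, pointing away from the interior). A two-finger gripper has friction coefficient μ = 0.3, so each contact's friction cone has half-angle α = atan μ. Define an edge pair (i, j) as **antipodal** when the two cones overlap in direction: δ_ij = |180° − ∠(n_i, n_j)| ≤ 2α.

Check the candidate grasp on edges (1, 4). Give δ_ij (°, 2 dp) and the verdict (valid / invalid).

δ = 25.45°, valid

α = atan 0.3 = 16.70°;  2α = 33.40°
edge 1: e_1 = (+0.35, -1.20);  n_1 = (-0.9600, -0.2800)
edge 4: e_4 = (-0.82, +0.92);  n_4 = (+0.7465, +0.6654)
∠(n_1, n_4) = 154.55°
δ = |180° − 154.55°| = 25.45°
25.45° ≤ 2α = 33.40°  →  valid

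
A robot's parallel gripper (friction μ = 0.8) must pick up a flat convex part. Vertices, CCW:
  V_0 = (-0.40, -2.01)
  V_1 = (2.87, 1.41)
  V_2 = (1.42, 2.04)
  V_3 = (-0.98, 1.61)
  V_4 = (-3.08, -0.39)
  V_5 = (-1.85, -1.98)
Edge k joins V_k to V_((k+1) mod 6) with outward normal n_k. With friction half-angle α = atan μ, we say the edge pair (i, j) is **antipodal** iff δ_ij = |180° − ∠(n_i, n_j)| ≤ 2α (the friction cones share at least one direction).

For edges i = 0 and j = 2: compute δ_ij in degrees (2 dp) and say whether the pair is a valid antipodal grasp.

δ = 36.13°, valid

α = atan 0.8 = 38.66°;  2α = 77.32°
edge 0: e_0 = (+3.27, +3.42);  n_0 = (+0.7228, -0.6911)
edge 2: e_2 = (-2.40, -0.43);  n_2 = (-0.1764, +0.9843)
∠(n_0, n_2) = 143.87°
δ = |180° − 143.87°| = 36.13°
36.13° ≤ 2α = 77.32°  →  valid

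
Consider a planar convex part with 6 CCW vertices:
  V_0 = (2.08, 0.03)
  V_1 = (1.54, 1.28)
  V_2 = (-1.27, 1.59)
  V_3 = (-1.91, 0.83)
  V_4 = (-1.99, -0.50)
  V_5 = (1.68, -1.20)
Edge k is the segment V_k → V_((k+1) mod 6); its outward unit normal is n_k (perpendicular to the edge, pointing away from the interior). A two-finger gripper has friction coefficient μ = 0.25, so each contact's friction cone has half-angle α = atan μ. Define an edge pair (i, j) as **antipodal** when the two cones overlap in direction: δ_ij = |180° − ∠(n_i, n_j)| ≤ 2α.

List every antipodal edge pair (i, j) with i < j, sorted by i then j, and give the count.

α = atan 0.25 = 14.04°;  2α = 28.07°
n_0 = (+0.9180, +0.3966)
n_1 = (+0.1097, +0.9940)
n_2 = (-0.7649, +0.6441)
n_3 = (-0.9982, +0.0600)
n_4 = (-0.1874, -0.9823)
n_5 = (+0.9510, -0.3093)
  (0,1): δ = 119.66°  ·
  (0,2): δ = 63.47°  ·
  (0,3): δ = 26.81°  ✓
  (0,4): δ = 55.84°  ·
  (0,5): δ = 138.62°  ·
  (1,2): δ = 123.81°  ·
  (1,3): δ = 87.15°  ·
  (1,4): δ = 4.50°  ✓
  (1,5): δ = 78.28°  ·
  (2,3): δ = 143.34°  ·
  (2,4): δ = 60.70°  ·
  (2,5): δ = 22.09°  ✓
  (3,4): δ = 97.36°  ·
  (3,5): δ = 14.57°  ✓
  (4,5): δ = 97.22°  ·
antipodal pairs: 4

count = 4; pairs: (0,3), (1,4), (2,5), (3,5)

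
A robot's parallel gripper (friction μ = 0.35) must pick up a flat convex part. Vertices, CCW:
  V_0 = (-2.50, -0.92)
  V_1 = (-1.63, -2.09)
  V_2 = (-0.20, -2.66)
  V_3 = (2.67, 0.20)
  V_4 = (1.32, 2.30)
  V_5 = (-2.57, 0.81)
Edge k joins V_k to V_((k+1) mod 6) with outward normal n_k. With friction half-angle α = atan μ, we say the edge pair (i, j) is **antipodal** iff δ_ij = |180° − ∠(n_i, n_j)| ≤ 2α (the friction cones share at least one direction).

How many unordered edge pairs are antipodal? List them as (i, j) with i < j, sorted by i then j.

α = atan 0.35 = 19.29°;  2α = 38.58°
n_0 = (-0.8025, -0.5967)
n_1 = (-0.3703, -0.9289)
n_2 = (+0.7059, -0.7083)
n_3 = (+0.8412, +0.5408)
n_4 = (-0.3577, +0.9338)
n_5 = (-0.9992, -0.0404)
  (0,1): δ = 148.37°  ·
  (0,2): δ = 81.73°  ·
  (0,3): δ = 3.90°  ✓
  (0,4): δ = 74.32°  ·
  (0,5): δ = 145.68°  ·
  (1,2): δ = 113.37°  ·
  (1,3): δ = 35.53°  ✓
  (1,4): δ = 42.69°  ·
  (1,5): δ = 114.05°  ·
  (2,3): δ = 102.16°  ·
  (2,4): δ = 23.94°  ✓
  (2,5): δ = 47.42°  ·
  (3,4): δ = 101.78°  ·
  (3,5): δ = 30.42°  ✓
  (4,5): δ = 108.64°  ·
antipodal pairs: 4

count = 4; pairs: (0,3), (1,3), (2,4), (3,5)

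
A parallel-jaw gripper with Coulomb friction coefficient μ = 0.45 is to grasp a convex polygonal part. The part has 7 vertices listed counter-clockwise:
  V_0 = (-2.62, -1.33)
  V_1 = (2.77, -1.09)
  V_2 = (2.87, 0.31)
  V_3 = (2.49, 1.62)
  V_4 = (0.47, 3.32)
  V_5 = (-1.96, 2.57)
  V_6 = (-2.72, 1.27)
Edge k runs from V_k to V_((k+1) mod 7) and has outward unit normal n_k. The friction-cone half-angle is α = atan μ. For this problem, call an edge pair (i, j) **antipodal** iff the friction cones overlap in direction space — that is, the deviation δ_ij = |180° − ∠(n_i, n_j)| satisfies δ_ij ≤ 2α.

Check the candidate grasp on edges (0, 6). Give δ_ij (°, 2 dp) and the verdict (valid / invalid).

α = atan 0.45 = 24.23°;  2α = 48.46°
edge 0: e_0 = (+5.39, +0.24);  n_0 = (+0.0445, -0.9990)
edge 6: e_6 = (+0.10, -2.60);  n_6 = (-0.9993, -0.0384)
∠(n_0, n_6) = 90.35°
δ = |180° − 90.35°| = 89.65°
89.65° > 2α = 48.46°  →  invalid

δ = 89.65°, invalid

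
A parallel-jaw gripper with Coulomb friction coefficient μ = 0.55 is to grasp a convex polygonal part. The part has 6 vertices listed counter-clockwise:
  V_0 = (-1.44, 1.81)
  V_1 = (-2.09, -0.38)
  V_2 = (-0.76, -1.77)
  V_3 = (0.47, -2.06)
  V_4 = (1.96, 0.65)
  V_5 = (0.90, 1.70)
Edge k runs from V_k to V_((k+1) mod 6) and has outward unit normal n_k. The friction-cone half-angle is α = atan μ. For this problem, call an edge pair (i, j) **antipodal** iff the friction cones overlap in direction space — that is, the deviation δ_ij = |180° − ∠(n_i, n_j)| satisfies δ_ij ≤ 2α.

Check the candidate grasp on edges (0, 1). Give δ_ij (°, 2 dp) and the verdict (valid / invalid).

α = atan 0.55 = 28.81°;  2α = 57.62°
edge 0: e_0 = (-0.65, -2.19);  n_0 = (-0.9587, +0.2845)
edge 1: e_1 = (+1.33, -1.39);  n_1 = (-0.7225, -0.6913)
∠(n_0, n_1) = 60.27°
δ = |180° − 60.27°| = 119.73°
119.73° > 2α = 57.62°  →  invalid

δ = 119.73°, invalid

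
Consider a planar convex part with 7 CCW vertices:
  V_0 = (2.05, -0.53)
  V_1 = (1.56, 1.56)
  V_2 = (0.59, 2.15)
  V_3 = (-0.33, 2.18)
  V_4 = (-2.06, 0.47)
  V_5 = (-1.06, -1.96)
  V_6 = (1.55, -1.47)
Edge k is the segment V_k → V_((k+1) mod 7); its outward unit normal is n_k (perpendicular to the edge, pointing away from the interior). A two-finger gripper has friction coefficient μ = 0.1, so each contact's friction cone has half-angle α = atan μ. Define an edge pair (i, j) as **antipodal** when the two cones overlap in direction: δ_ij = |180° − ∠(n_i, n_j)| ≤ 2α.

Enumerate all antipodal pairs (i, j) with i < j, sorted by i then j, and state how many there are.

α = atan 0.1 = 5.71°;  2α = 11.42°
n_0 = (+0.9736, +0.2283)
n_1 = (+0.5197, +0.8544)
n_2 = (+0.0326, +0.9995)
n_3 = (-0.7030, +0.7112)
n_4 = (-0.9248, -0.3806)
n_5 = (+0.1845, -0.9828)
n_6 = (+0.8829, -0.4696)
  (0,1): δ = 134.50°  ·
  (0,2): δ = 105.06°  ·
  (0,3): δ = 58.53°  ·
  (0,4): δ = 9.17°  ✓
  (0,5): δ = 87.44°  ·
  (0,6): δ = 138.80°  ·
  (1,2): δ = 150.56°  ·
  (1,3): δ = 104.02°  ·
  (1,4): δ = 36.32°  ·
  (1,5): δ = 41.94°  ·
  (1,6): δ = 93.30°  ·
  (2,3): δ = 133.47°  ·
  (2,4): δ = 65.76°  ·
  (2,5): δ = 12.50°  ·
  (2,6): δ = 63.86°  ·
  (3,4): δ = 112.30°  ·
  (3,5): δ = 34.03°  ·
  (3,6): δ = 17.32°  ·
  (4,5): δ = 101.74°  ·
  (4,6): δ = 50.38°  ·
  (5,6): δ = 128.64°  ·
antipodal pairs: 1

count = 1; pairs: (0,4)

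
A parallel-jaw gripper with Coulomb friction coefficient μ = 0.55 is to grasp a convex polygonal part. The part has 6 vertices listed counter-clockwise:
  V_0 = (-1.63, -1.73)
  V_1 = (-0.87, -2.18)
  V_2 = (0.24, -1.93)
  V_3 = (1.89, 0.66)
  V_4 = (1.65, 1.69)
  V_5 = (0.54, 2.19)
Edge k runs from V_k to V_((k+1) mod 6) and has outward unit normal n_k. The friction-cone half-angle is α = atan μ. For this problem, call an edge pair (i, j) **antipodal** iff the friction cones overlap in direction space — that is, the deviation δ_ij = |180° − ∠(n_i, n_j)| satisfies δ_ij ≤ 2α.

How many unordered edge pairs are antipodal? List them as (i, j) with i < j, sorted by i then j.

α = atan 0.55 = 28.81°;  2α = 57.62°
n_0 = (-0.5095, -0.8605)
n_1 = (+0.2197, -0.9756)
n_2 = (+0.8434, -0.5373)
n_3 = (+0.9739, +0.2269)
n_4 = (+0.4107, +0.9118)
n_5 = (-0.8749, +0.4843)
  (0,1): δ = 136.68°  ·
  (0,2): δ = 91.87°  ·
  (0,3): δ = 46.25°  ✓
  (0,4): δ = 6.38°  ✓
  (0,5): δ = 91.66°  ·
  (1,2): δ = 135.19°  ·
  (1,3): δ = 89.58°  ·
  (1,4): δ = 36.94°  ✓
  (1,5): δ = 48.34°  ✓
  (2,3): δ = 134.38°  ·
  (2,4): δ = 81.75°  ·
  (2,5): δ = 3.53°  ✓
  (3,4): δ = 127.37°  ·
  (3,5): δ = 42.08°  ✓
  (4,5): δ = 94.72°  ·
antipodal pairs: 6

count = 6; pairs: (0,3), (0,4), (1,4), (1,5), (2,5), (3,5)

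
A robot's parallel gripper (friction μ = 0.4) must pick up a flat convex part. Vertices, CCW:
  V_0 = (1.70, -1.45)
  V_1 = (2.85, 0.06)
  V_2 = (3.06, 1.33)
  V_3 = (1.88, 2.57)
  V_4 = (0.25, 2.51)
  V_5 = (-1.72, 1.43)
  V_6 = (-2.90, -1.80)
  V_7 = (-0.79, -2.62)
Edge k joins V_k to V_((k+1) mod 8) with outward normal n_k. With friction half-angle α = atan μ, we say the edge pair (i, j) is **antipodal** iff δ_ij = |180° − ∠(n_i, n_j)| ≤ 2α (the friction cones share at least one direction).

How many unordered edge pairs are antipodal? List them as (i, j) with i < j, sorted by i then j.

α = atan 0.4 = 21.80°;  2α = 43.60°
n_0 = (+0.7956, -0.6059)
n_1 = (+0.9866, -0.1631)
n_2 = (+0.7244, +0.6894)
n_3 = (-0.0368, +0.9993)
n_4 = (-0.4807, +0.8769)
n_5 = (-0.9393, +0.3431)
n_6 = (-0.3622, -0.9321)
n_7 = (+0.4253, -0.9051)
  (0,1): δ = 152.10°  ·
  (0,2): δ = 99.13°  ·
  (0,3): δ = 50.60°  ·
  (0,4): δ = 23.97°  ✓
  (0,5): δ = 17.22°  ✓
  (0,6): δ = 106.06°  ·
  (0,7): δ = 152.46°  ·
  (1,2): δ = 127.03°  ·
  (1,3): δ = 78.50°  ·
  (1,4): δ = 51.88°  ·
  (1,5): δ = 10.68°  ✓
  (1,6): δ = 78.15°  ·
  (1,7): δ = 124.56°  ·
  (2,3): δ = 131.47°  ·
  (2,4): δ = 104.85°  ·
  (2,5): δ = 63.65°  ·
  (2,6): δ = 25.18°  ✓
  (2,7): δ = 71.59°  ·
  (3,4): δ = 153.38°  ·
  (3,5): δ = 112.18°  ·
  (3,6): δ = 23.35°  ✓
  (3,7): δ = 23.06°  ✓
  (4,5): δ = 138.80°  ·
  (4,6): δ = 49.97°  ·
  (4,7): δ = 3.56°  ✓
  (5,6): δ = 91.17°  ·
  (5,7): δ = 44.76°  ·
  (6,7): δ = 133.59°  ·
antipodal pairs: 7

count = 7; pairs: (0,4), (0,5), (1,5), (2,6), (3,6), (3,7), (4,7)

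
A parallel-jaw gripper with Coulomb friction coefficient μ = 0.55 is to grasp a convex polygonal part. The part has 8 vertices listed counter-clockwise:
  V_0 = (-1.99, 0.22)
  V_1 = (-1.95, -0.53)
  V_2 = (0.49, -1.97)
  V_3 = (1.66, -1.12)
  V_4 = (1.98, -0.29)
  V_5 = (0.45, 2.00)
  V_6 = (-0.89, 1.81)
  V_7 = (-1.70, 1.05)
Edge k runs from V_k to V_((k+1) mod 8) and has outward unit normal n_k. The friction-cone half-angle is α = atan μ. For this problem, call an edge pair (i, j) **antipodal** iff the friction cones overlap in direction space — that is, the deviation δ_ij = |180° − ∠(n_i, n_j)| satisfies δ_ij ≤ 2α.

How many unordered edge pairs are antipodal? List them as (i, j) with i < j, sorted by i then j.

α = atan 0.55 = 28.81°;  2α = 57.62°
n_0 = (-0.9986, -0.0533)
n_1 = (-0.5083, -0.8612)
n_2 = (+0.5878, -0.8090)
n_3 = (+0.9331, -0.3597)
n_4 = (+0.8315, +0.5555)
n_5 = (-0.1404, +0.9901)
n_6 = (-0.6842, +0.7293)
n_7 = (-0.9440, +0.3298)
  (0,1): δ = 123.60°  ·
  (0,2): δ = 57.05°  ✓
  (0,3): δ = 24.14°  ✓
  (0,4): δ = 30.69°  ✓
  (0,5): δ = 95.02°  ·
  (0,6): δ = 130.12°  ·
  (0,7): δ = 157.69°  ·
  (1,2): δ = 113.45°  ·
  (1,3): δ = 80.54°  ·
  (1,4): δ = 25.70°  ✓
  (1,5): δ = 38.62°  ✓
  (1,6): δ = 73.72°  ·
  (1,7): δ = 101.29°  ·
  (2,3): δ = 147.08°  ·
  (2,4): δ = 92.25°  ·
  (2,5): δ = 27.93°  ✓
  (2,6): δ = 7.18°  ✓
  (2,7): δ = 34.74°  ✓
  (3,4): δ = 125.17°  ·
  (3,5): δ = 60.85°  ·
  (3,6): δ = 25.74°  ✓
  (3,7): δ = 1.82°  ✓
  (4,5): δ = 115.68°  ·
  (4,6): δ = 80.57°  ·
  (4,7): δ = 53.01°  ✓
  (5,6): δ = 144.89°  ·
  (5,7): δ = 117.33°  ·
  (6,7): δ = 152.44°  ·
antipodal pairs: 11

count = 11; pairs: (0,2), (0,3), (0,4), (1,4), (1,5), (2,5), (2,6), (2,7), (3,6), (3,7), (4,7)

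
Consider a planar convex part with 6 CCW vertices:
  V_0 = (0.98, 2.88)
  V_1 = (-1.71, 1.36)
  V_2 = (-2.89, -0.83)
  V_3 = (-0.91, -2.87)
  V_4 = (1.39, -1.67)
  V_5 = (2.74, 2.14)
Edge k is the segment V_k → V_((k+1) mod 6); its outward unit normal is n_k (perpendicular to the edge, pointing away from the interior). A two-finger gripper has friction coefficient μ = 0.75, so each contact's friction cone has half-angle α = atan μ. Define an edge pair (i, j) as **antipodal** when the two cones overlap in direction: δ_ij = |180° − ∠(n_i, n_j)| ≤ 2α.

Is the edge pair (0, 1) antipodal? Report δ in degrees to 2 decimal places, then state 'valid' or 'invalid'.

δ = 147.79°, invalid

α = atan 0.75 = 36.87°;  2α = 73.74°
edge 0: e_0 = (-2.69, -1.52);  n_0 = (-0.4920, +0.8706)
edge 1: e_1 = (-1.18, -2.19);  n_1 = (-0.8803, +0.4743)
∠(n_0, n_1) = 32.21°
δ = |180° − 32.21°| = 147.79°
147.79° > 2α = 73.74°  →  invalid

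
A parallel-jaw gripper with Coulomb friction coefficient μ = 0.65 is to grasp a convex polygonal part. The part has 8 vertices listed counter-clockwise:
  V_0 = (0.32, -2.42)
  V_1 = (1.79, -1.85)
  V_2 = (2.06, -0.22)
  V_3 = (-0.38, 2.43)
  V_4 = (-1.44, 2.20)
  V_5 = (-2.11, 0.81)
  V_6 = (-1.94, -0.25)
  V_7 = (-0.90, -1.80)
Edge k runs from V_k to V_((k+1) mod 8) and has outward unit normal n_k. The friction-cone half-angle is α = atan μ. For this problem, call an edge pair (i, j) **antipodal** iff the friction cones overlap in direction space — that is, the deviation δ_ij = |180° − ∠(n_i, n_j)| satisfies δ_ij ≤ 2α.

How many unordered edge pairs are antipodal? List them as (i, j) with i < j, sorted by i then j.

α = atan 0.65 = 33.02°;  2α = 66.05°
n_0 = (+0.3615, -0.9324)
n_1 = (+0.9866, -0.1634)
n_2 = (+0.7357, +0.6774)
n_3 = (-0.2120, +0.9773)
n_4 = (-0.9008, +0.4342)
n_5 = (-0.9874, -0.1584)
n_6 = (-0.8304, -0.5572)
n_7 = (-0.4530, -0.8915)
  (0,1): δ = 120.60°  ·
  (0,2): δ = 68.56°  ·
  (0,3): δ = 8.95°  ✓
  (0,4): δ = 43.07°  ✓
  (0,5): δ = 77.92°  ·
  (0,6): δ = 102.67°  ·
  (0,7): δ = 131.87°  ·
  (1,2): δ = 127.96°  ·
  (1,3): δ = 68.35°  ·
  (1,4): δ = 16.33°  ✓
  (1,5): δ = 18.52°  ✓
  (1,6): δ = 43.27°  ✓
  (1,7): δ = 72.47°  ·
  (2,3): δ = 120.40°  ·
  (2,4): δ = 68.37°  ·
  (2,5): δ = 33.53°  ✓
  (2,6): δ = 8.78°  ✓
  (2,7): δ = 20.42°  ✓
  (3,4): δ = 127.98°  ·
  (3,5): δ = 93.13°  ·
  (3,6): δ = 68.38°  ·
  (3,7): δ = 39.18°  ✓
  (4,5): δ = 145.15°  ·
  (4,6): δ = 120.40°  ·
  (4,7): δ = 91.20°  ·
  (5,6): δ = 155.25°  ·
  (5,7): δ = 126.05°  ·
  (6,7): δ = 150.80°  ·
antipodal pairs: 9

count = 9; pairs: (0,3), (0,4), (1,4), (1,5), (1,6), (2,5), (2,6), (2,7), (3,7)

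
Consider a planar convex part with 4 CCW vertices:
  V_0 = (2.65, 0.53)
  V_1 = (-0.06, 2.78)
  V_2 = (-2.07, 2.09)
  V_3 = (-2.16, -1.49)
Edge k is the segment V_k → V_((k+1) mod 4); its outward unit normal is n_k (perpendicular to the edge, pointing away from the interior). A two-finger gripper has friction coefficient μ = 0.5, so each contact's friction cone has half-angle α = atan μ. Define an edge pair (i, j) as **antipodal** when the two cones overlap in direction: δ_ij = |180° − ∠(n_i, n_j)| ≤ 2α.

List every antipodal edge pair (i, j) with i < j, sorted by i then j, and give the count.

α = atan 0.5 = 26.57°;  2α = 53.13°
n_0 = (+0.6388, +0.7694)
n_1 = (-0.3247, +0.9458)
n_2 = (-0.9997, +0.0251)
n_3 = (+0.3872, -0.9220)
  (0,1): δ = 121.35°  ·
  (0,2): δ = 51.74°  ✓
  (0,3): δ = 62.48°  ·
  (1,2): δ = 110.39°  ·
  (1,3): δ = 3.83°  ✓
  (2,3): δ = 65.78°  ·
antipodal pairs: 2

count = 2; pairs: (0,2), (1,3)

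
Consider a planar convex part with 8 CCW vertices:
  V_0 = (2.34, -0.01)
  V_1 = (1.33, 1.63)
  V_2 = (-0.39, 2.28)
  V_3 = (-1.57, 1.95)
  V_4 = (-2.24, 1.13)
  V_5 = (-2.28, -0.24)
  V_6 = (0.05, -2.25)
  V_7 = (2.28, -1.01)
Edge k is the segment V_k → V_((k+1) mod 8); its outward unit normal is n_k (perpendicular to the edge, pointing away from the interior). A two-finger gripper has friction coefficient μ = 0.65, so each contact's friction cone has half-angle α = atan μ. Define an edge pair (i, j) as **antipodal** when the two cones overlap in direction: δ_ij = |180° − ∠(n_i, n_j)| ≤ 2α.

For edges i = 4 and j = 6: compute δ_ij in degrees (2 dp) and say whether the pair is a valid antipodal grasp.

δ = 59.25°, valid

α = atan 0.65 = 33.02°;  2α = 66.05°
edge 4: e_4 = (-0.04, -1.37);  n_4 = (-0.9996, +0.0292)
edge 6: e_6 = (+2.23, +1.24);  n_6 = (+0.4860, -0.8740)
∠(n_4, n_6) = 120.75°
δ = |180° − 120.75°| = 59.25°
59.25° ≤ 2α = 66.05°  →  valid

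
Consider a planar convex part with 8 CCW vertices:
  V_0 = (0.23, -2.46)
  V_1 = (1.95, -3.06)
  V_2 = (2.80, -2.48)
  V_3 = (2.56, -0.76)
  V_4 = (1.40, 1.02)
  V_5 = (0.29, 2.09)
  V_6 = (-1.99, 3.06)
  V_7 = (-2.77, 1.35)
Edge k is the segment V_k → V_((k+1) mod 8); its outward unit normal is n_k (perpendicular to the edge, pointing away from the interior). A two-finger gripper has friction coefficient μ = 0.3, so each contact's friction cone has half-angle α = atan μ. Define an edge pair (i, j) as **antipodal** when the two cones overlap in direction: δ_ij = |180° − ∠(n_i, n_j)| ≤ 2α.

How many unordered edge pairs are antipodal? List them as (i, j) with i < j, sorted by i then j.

count = 8; pairs: (0,4), (0,5), (1,6), (2,6), (2,7), (3,7), (4,7), (5,7)

α = atan 0.3 = 16.70°;  2α = 33.40°
n_0 = (-0.3294, -0.9442)
n_1 = (+0.5636, -0.8260)
n_2 = (+0.9904, +0.1382)
n_3 = (+0.8378, +0.5460)
n_4 = (+0.6940, +0.7200)
n_5 = (+0.3915, +0.9202)
n_6 = (-0.9098, +0.4150)
n_7 = (-0.7857, -0.6186)
  (0,1): δ = 126.46°  ·
  (0,2): δ = 62.83°  ·
  (0,3): δ = 37.68°  ·
  (0,4): δ = 24.72°  ✓
  (0,5): δ = 3.82°  ✓
  (0,6): δ = 84.71°  ·
  (0,7): δ = 147.45°  ·
  (1,2): δ = 116.36°  ·
  (1,3): δ = 91.22°  ·
  (1,4): δ = 78.26°  ·
  (1,5): δ = 57.35°  ·
  (1,6): δ = 31.17°  ✓
  (1,7): δ = 93.91°  ·
  (2,3): δ = 154.85°  ·
  (2,4): δ = 141.89°  ·
  (2,5): δ = 120.99°  ·
  (2,6): δ = 32.46°  ✓
  (2,7): δ = 30.27°  ✓
  (3,4): δ = 167.04°  ·
  (3,5): δ = 146.14°  ·
  (3,6): δ = 57.61°  ·
  (3,7): δ = 5.13°  ✓
  (4,5): δ = 159.10°  ·
  (4,6): δ = 70.57°  ·
  (4,7): δ = 7.83°  ✓
  (5,6): δ = 91.47°  ·
  (5,7): δ = 28.74°  ✓
  (6,7): δ = 117.26°  ·
antipodal pairs: 8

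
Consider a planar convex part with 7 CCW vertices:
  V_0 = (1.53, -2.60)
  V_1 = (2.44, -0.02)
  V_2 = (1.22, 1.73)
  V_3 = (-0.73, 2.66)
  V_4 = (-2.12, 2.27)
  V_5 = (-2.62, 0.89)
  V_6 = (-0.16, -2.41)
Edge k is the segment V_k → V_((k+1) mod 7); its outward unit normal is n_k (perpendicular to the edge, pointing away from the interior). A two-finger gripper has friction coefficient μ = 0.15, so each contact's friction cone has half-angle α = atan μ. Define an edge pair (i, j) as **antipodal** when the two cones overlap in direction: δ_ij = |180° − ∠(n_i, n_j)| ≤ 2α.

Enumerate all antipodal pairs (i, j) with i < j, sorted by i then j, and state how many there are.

count = 2; pairs: (0,4), (1,5)

α = atan 0.15 = 8.53°;  2α = 17.06°
n_0 = (+0.9431, -0.3326)
n_1 = (+0.8203, +0.5719)
n_2 = (+0.4305, +0.9026)
n_3 = (-0.2701, +0.9628)
n_4 = (-0.9402, +0.3406)
n_5 = (-0.8017, -0.5977)
n_6 = (-0.1117, -0.9937)
  (0,1): δ = 125.69°  ·
  (0,2): δ = 96.07°  ·
  (0,3): δ = 54.90°  ·
  (0,4): δ = 0.49°  ✓
  (0,5): δ = 56.13°  ·
  (0,6): δ = 103.01°  ·
  (1,2): δ = 150.38°  ·
  (1,3): δ = 109.21°  ·
  (1,4): δ = 54.80°  ·
  (1,5): δ = 1.82°  ✓
  (1,6): δ = 48.70°  ·
  (2,3): δ = 138.83°  ·
  (2,4): δ = 84.42°  ·
  (2,5): δ = 27.80°  ·
  (2,6): δ = 19.08°  ·
  (3,4): δ = 125.59°  ·
  (3,5): δ = 68.97°  ·
  (3,6): δ = 22.09°  ·
  (4,5): δ = 123.38°  ·
  (4,6): δ = 76.50°  ·
  (5,6): δ = 133.12°  ·
antipodal pairs: 2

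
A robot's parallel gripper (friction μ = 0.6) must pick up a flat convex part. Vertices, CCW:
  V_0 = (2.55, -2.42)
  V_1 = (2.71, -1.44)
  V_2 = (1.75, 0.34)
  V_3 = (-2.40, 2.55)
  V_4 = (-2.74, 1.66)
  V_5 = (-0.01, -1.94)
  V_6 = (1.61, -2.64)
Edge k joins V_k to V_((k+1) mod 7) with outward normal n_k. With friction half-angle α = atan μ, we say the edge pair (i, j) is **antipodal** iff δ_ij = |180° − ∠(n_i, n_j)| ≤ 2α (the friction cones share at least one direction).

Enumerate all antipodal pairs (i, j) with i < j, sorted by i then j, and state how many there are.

α = atan 0.6 = 30.96°;  2α = 61.93°
n_0 = (+0.9869, -0.1611)
n_1 = (+0.8802, +0.4747)
n_2 = (+0.4700, +0.8826)
n_3 = (-0.9342, +0.3569)
n_4 = (-0.7968, -0.6042)
n_5 = (-0.3967, -0.9180)
n_6 = (+0.2279, -0.9737)
  (0,1): δ = 142.39°  ·
  (0,2): δ = 108.76°  ·
  (0,3): δ = 11.64°  ✓
  (0,4): δ = 46.45°  ✓
  (0,5): δ = 75.90°  ·
  (0,6): δ = 112.45°  ·
  (1,2): δ = 146.38°  ·
  (1,3): δ = 49.25°  ✓
  (1,4): δ = 8.84°  ✓
  (1,5): δ = 38.29°  ✓
  (1,6): δ = 74.83°  ·
  (2,3): δ = 82.87°  ·
  (2,4): δ = 24.79°  ✓
  (2,5): δ = 4.67°  ✓
  (2,6): δ = 41.21°  ✓
  (3,4): δ = 121.92°  ·
  (3,5): δ = 92.46°  ·
  (3,6): δ = 55.92°  ✓
  (4,5): δ = 150.54°  ·
  (4,6): δ = 114.00°  ·
  (5,6): δ = 143.46°  ·
antipodal pairs: 9

count = 9; pairs: (0,3), (0,4), (1,3), (1,4), (1,5), (2,4), (2,5), (2,6), (3,6)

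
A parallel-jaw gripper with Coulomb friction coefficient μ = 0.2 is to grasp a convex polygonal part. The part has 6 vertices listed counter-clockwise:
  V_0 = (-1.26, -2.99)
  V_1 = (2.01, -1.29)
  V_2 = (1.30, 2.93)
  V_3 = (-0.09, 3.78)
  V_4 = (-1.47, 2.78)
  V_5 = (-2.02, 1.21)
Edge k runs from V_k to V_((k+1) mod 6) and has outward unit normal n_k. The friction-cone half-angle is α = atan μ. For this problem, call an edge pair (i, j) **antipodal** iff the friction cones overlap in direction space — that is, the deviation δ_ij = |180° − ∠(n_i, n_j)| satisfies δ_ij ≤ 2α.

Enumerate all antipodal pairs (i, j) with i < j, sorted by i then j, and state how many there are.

count = 2; pairs: (0,3), (1,5)

α = atan 0.2 = 11.31°;  2α = 22.62°
n_0 = (+0.4613, -0.8873)
n_1 = (+0.9861, +0.1659)
n_2 = (+0.5217, +0.8531)
n_3 = (-0.5868, +0.8097)
n_4 = (-0.9438, +0.3306)
n_5 = (-0.9840, -0.1781)
  (0,1): δ = 107.92°  ·
  (0,2): δ = 58.92°  ·
  (0,3): δ = 8.46°  ✓
  (0,4): δ = 43.22°  ·
  (0,5): δ = 72.79°  ·
  (1,2): δ = 131.00°  ·
  (1,3): δ = 63.62°  ·
  (1,4): δ = 28.86°  ·
  (1,5): δ = 0.71°  ✓
  (2,3): δ = 112.63°  ·
  (2,4): δ = 77.86°  ·
  (2,5): δ = 48.30°  ·
  (3,4): δ = 145.23°  ·
  (3,5): δ = 115.67°  ·
  (4,5): δ = 150.44°  ·
antipodal pairs: 2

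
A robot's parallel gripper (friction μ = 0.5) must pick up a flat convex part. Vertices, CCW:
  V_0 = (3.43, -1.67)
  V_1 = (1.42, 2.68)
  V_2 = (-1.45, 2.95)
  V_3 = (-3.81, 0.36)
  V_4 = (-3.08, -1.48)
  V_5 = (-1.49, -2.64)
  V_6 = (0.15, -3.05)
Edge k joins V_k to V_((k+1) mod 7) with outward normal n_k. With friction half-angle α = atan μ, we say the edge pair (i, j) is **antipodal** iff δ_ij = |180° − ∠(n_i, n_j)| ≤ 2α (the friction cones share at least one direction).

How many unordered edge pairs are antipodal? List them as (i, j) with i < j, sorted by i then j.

α = atan 0.5 = 26.57°;  2α = 53.13°
n_0 = (+0.9078, +0.4195)
n_1 = (+0.0937, +0.9956)
n_2 = (-0.7392, +0.6735)
n_3 = (-0.9295, -0.3688)
n_4 = (-0.5894, -0.8079)
n_5 = (-0.2425, -0.9701)
n_6 = (+0.3878, -0.9217)
  (0,1): δ = 120.17°  ·
  (0,2): δ = 67.14°  ·
  (0,3): δ = 3.16°  ✓
  (0,4): δ = 29.09°  ✓
  (0,5): δ = 51.16°  ✓
  (0,6): δ = 88.02°  ·
  (1,2): δ = 126.97°  ·
  (1,3): δ = 62.99°  ·
  (1,4): δ = 30.74°  ✓
  (1,5): δ = 8.66°  ✓
  (1,6): δ = 28.19°  ✓
  (2,3): δ = 116.02°  ·
  (2,4): δ = 83.77°  ·
  (2,5): δ = 61.70°  ·
  (2,6): δ = 24.84°  ✓
  (3,4): δ = 147.75°  ·
  (3,5): δ = 125.68°  ·
  (3,6): δ = 88.82°  ·
  (4,5): δ = 157.92°  ·
  (4,6): δ = 121.07°  ·
  (5,6): δ = 143.15°  ·
antipodal pairs: 7

count = 7; pairs: (0,3), (0,4), (0,5), (1,4), (1,5), (1,6), (2,6)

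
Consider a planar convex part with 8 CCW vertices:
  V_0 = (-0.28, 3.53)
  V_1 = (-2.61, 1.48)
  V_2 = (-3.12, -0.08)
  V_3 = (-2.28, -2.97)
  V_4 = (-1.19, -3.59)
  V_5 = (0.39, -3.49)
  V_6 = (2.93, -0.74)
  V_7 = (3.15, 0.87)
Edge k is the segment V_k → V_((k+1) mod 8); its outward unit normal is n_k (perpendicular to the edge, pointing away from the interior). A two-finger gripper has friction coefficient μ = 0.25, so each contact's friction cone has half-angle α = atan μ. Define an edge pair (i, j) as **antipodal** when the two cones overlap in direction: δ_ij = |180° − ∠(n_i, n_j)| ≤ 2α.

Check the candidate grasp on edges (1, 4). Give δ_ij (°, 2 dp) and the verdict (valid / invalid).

α = atan 0.25 = 14.04°;  2α = 28.07°
edge 1: e_1 = (-0.51, -1.56);  n_1 = (-0.9505, +0.3107)
edge 4: e_4 = (+1.58, +0.10);  n_4 = (+0.0632, -0.9980)
∠(n_1, n_4) = 111.73°
δ = |180° − 111.73°| = 68.27°
68.27° > 2α = 28.07°  →  invalid

δ = 68.27°, invalid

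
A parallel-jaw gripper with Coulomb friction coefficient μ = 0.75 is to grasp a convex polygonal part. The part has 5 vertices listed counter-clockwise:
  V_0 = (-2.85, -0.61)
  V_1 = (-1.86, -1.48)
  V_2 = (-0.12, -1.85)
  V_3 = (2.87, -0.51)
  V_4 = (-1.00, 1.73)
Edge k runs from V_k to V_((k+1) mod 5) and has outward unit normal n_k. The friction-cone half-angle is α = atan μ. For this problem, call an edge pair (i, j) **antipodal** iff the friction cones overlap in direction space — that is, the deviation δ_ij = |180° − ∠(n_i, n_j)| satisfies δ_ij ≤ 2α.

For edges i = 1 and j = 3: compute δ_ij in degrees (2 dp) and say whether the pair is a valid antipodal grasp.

α = atan 0.75 = 36.87°;  2α = 73.74°
edge 1: e_1 = (+1.74, -0.37);  n_1 = (-0.2080, -0.9781)
edge 3: e_3 = (-3.87, +2.24);  n_3 = (+0.5009, +0.8655)
∠(n_1, n_3) = 161.94°
δ = |180° − 161.94°| = 18.06°
18.06° ≤ 2α = 73.74°  →  valid

δ = 18.06°, valid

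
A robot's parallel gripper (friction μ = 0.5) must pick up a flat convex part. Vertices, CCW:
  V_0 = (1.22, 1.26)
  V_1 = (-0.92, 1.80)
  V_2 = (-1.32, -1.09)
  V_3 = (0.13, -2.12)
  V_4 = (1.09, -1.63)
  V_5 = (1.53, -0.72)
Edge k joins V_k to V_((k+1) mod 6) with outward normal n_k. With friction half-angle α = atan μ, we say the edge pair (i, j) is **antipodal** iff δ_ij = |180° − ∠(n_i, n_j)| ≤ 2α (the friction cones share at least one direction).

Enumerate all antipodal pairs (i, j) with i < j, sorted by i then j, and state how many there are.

count = 5; pairs: (0,2), (0,3), (1,4), (1,5), (2,5)

α = atan 0.5 = 26.57°;  2α = 53.13°
n_0 = (+0.2447, +0.9696)
n_1 = (-0.9906, +0.1371)
n_2 = (-0.5791, -0.8153)
n_3 = (+0.4546, -0.8907)
n_4 = (+0.9003, -0.4353)
n_5 = (+0.9880, +0.1547)
  (0,1): δ = 83.72°  ·
  (0,2): δ = 21.23°  ✓
  (0,3): δ = 41.20°  ✓
  (0,4): δ = 78.36°  ·
  (0,5): δ = 113.06°  ·
  (1,2): δ = 117.51°  ·
  (1,3): δ = 55.08°  ·
  (1,4): δ = 17.92°  ✓
  (1,5): δ = 16.78°  ✓
  (2,3): δ = 117.57°  ·
  (2,4): δ = 80.42°  ·
  (2,5): δ = 45.71°  ✓
  (3,4): δ = 142.85°  ·
  (3,5): δ = 108.14°  ·
  (4,5): δ = 145.30°  ·
antipodal pairs: 5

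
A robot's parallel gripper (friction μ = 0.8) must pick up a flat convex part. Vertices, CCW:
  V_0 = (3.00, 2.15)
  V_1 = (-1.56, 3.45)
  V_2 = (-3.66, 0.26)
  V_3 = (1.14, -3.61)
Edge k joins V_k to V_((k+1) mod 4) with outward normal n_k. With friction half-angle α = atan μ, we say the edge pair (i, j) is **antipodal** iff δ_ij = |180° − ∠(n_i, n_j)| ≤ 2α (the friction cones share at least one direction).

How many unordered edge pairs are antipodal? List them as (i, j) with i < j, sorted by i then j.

count = 3; pairs: (0,2), (1,3), (2,3)

α = atan 0.8 = 38.66°;  2α = 77.32°
n_0 = (+0.2742, +0.9617)
n_1 = (-0.8353, +0.5499)
n_2 = (-0.6277, -0.7785)
n_3 = (+0.9516, -0.3073)
  (0,1): δ = 107.44°  ·
  (0,2): δ = 22.97°  ✓
  (0,3): δ = 88.02°  ·
  (1,2): δ = 95.52°  ·
  (1,3): δ = 15.46°  ✓
  (2,3): δ = 69.02°  ✓
antipodal pairs: 3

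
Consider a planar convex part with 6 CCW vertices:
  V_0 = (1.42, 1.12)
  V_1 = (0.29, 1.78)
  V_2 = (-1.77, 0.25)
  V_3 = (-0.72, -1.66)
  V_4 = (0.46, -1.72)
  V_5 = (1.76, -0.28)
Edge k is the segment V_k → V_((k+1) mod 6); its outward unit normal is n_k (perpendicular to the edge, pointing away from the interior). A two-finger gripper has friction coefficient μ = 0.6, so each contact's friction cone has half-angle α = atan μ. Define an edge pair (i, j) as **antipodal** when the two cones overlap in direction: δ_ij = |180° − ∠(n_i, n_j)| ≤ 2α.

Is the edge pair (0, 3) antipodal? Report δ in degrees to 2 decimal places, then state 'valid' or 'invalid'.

δ = 27.38°, valid

α = atan 0.6 = 30.96°;  2α = 61.93°
edge 0: e_0 = (-1.13, +0.66);  n_0 = (+0.5043, +0.8635)
edge 3: e_3 = (+1.18, -0.06);  n_3 = (-0.0508, -0.9987)
∠(n_0, n_3) = 152.62°
δ = |180° − 152.62°| = 27.38°
27.38° ≤ 2α = 61.93°  →  valid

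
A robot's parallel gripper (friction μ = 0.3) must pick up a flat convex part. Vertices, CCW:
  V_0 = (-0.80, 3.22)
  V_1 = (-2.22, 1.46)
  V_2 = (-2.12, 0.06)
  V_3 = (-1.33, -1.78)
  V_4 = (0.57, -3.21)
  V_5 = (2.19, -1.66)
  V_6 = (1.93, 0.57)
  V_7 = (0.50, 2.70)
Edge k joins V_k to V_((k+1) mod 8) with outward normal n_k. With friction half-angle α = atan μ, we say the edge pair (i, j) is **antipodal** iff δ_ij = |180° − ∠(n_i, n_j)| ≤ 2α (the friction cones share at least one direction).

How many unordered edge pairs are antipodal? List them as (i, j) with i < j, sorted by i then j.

count = 7; pairs: (0,4), (1,5), (1,6), (2,5), (2,6), (3,6), (3,7)

α = atan 0.3 = 16.70°;  2α = 33.40°
n_0 = (-0.7783, +0.6279)
n_1 = (-0.9975, -0.0712)
n_2 = (-0.9189, -0.3945)
n_3 = (-0.6013, -0.7990)
n_4 = (+0.6913, -0.7225)
n_5 = (+0.9933, +0.1158)
n_6 = (+0.8302, +0.5574)
n_7 = (+0.3714, +0.9285)
  (0,1): δ = 137.02°  ·
  (0,2): δ = 117.87°  ·
  (0,3): δ = 88.07°  ·
  (0,4): δ = 7.37°  ✓
  (0,5): δ = 45.55°  ·
  (0,6): δ = 72.77°  ·
  (0,7): δ = 107.10°  ·
  (1,2): δ = 160.85°  ·
  (1,3): δ = 131.05°  ·
  (1,4): δ = 50.35°  ·
  (1,5): δ = 2.56°  ✓
  (1,6): δ = 29.79°  ✓
  (1,7): δ = 64.11°  ·
  (2,3): δ = 150.20°  ·
  (2,4): δ = 69.50°  ·
  (2,5): δ = 16.59°  ✓
  (2,6): δ = 10.64°  ✓
  (2,7): δ = 44.96°  ·
  (3,4): δ = 99.30°  ·
  (3,5): δ = 46.38°  ·
  (3,6): δ = 19.16°  ✓
  (3,7): δ = 15.16°  ✓
  (4,5): δ = 127.08°  ·
  (4,6): δ = 99.86°  ·
  (4,7): δ = 65.54°  ·
  (5,6): δ = 152.77°  ·
  (5,7): δ = 118.45°  ·
  (6,7): δ = 145.68°  ·
antipodal pairs: 7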